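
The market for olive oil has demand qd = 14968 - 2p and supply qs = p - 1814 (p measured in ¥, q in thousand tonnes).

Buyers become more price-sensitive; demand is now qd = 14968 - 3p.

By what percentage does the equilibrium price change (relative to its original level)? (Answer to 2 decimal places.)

-25.00

Initially, 14968 - 2p = p - 1814, so 16782 = 3p and p = 5594, q = 3780.
After the shift, demand is qd = 14968 - 3p and supply is qs = p - 1814.
Setting them equal: 14968 - 3p = p - 1814 → 16782 = 4p, so p = 4195.5 and q = 2381.5.
%Δp = (4195.5 − 5594) / 5594 × 100 = -25.00%.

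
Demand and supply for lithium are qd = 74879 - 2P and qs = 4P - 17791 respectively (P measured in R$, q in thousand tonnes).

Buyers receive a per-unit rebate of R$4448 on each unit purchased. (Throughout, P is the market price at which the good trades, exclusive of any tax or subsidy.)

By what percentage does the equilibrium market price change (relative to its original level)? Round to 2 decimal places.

Before the shock: 74879 - 2P = 4P - 17791 ⇒ 92670 = 6P ⇒ P = 15445, q = 43989.
Since buyers' out-of-pocket price is the market price minus the rebate, the effective demand curve becomes qd = 83775 - 2P.
New equilibrium: 83775 - 2P = 4P - 17791 ⇒ 101566 = 6P ⇒ P = 50783/3 ≈ 16927.6667, q = 149759/3 ≈ 49919.6667.
%ΔP = (16927.6667 − 15445) / 15445 × 100 = +9.60%.

+9.60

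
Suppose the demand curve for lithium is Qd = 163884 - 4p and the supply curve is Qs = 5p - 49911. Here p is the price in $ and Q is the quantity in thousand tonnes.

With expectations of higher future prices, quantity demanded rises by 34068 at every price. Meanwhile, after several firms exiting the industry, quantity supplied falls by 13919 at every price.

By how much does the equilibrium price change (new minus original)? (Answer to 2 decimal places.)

Solve the original market: 163884 - 4p = 5p - 49911, hence p = 23755 and Q = 68864.
The new curves are Qd = 197952 - 4p (demand) and Qs = 5p - 63830 (supply).
Setting them equal: 197952 - 4p = 5p - 63830 → 261782 = 9p, so p = 261782/9 ≈ 29086.8889 and Q = 734440/9 ≈ 81604.4444.
Δp = 29086.8889 − 23755 = +5331.89.

+5331.89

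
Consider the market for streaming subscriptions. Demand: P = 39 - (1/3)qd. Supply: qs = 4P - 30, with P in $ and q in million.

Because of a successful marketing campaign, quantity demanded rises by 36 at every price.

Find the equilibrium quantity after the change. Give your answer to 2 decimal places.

74.57

Original equilibrium: 117 - 3P = 4P - 30 gives 147 = 7P, so P = 21 and q = 54.
The new curves are qd = 153 - 3P (demand) and qs = 4P - 30 (supply).
New equilibrium: 153 - 3P = 4P - 30 ⇒ 183 = 7P ⇒ P = 183/7 ≈ 26.1429, q = 522/7 ≈ 74.5714.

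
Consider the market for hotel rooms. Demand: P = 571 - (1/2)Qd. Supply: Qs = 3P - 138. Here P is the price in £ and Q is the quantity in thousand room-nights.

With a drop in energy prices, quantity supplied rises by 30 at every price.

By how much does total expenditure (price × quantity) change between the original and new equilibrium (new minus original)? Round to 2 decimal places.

Before the shock: 1142 - 2P = 3P - 138 ⇒ 1280 = 5P ⇒ P = 256, Q = 630.
With the change applied: demand Qd = 1142 - 2P, supply Qs = 3P - 108.
Clearing the new market: 1142 - 2P = 3P - 108, so P = 250 and Q = 642.
Expenditure moves from 256×630 = 161280 to 250×642 = 160500; change = -780.00.

-780.00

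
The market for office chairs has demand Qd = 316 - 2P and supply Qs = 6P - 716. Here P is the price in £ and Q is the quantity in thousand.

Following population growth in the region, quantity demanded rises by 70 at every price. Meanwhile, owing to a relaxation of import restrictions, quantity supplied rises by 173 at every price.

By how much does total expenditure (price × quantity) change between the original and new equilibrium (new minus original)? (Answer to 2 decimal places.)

+10372.22

Solve the original market: 316 - 2P = 6P - 716, hence P = 129 and Q = 58.
The new curves are Qd = 386 - 2P (demand) and Qs = 6P - 543 (supply).
Equate the new curves: 386 - 2P = 6P - 543, giving 929 = 8P, P = 116.125, Q = 153.75.
Expenditure moves from 129×58 = 7482 to 116.125×153.75 = 17854.21875; change = +10372.22.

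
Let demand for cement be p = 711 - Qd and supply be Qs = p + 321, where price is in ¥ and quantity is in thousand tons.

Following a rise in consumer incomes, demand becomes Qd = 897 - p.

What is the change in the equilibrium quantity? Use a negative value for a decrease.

Solve the original market: 711 - p = p + 321, hence p = 195 and Q = 516.
The new curves are Qd = 897 - p (demand) and Qs = p + 321 (supply).
New equilibrium: 897 - p = p + 321 ⇒ 576 = 2p ⇒ p = 288, Q = 609.
ΔQ = 609 − 516 = +93.

+93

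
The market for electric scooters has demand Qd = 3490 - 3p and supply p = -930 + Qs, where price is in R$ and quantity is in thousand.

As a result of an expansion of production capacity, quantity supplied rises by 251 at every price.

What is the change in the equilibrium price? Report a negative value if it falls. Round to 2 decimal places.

Before the shock: 3490 - 3p = p + 930 ⇒ 2560 = 4p ⇒ p = 640, Q = 1570.
With the change applied: demand Qd = 3490 - 3p, supply Qs = p + 1181.
Setting them equal: 3490 - 3p = p + 1181 → 2309 = 4p, so p = 577.25 and Q = 1758.25.
Δp = 577.25 − 640 = -62.75.

-62.75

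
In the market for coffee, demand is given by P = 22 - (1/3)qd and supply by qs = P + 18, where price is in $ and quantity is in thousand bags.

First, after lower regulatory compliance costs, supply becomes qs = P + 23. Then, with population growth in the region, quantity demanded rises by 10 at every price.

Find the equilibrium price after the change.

13.25

Initially, 66 - 3P = P + 18, so 48 = 4P and P = 12, q = 30.
With the change applied: demand qd = 76 - 3P, supply qs = P + 23.
Setting them equal: 76 - 3P = P + 23 → 53 = 4P, so P = 13.25 and q = 36.25.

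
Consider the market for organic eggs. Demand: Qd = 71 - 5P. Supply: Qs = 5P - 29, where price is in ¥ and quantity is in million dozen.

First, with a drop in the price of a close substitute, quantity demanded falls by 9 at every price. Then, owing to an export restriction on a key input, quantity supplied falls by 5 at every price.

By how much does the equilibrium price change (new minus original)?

-0.4

Solve the original market: 71 - 5P = 5P - 29, hence P = 10 and Q = 21.
After the shift, demand is Qd = 62 - 5P and supply is Qs = 5P - 34.
Clearing the new market: 62 - 5P = 5P - 34, so P = 9.6 and Q = 14.
ΔP = 9.6 − 10 = -0.4.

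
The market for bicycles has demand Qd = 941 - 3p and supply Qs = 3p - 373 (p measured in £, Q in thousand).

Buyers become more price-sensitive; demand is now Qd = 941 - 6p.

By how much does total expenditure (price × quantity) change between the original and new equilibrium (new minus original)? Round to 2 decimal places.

-52706.00

Before the shock: 941 - 3p = 3p - 373 ⇒ 1314 = 6p ⇒ p = 219, Q = 284.
The shock moves the curves to Qd = 941 - 6p and Qs = 3p - 373.
New equilibrium: 941 - 6p = 3p - 373 ⇒ 1314 = 9p ⇒ p = 146, Q = 65.
Expenditure moves from 219×284 = 62196 to 146×65 = 9490; change = -52706.00.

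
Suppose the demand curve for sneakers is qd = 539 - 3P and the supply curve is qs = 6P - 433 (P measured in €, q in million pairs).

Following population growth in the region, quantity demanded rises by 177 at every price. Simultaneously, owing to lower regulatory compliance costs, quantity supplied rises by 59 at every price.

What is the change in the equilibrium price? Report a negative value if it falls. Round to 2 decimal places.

Solve the original market: 539 - 3P = 6P - 433, hence P = 108 and q = 215.
The new curves are qd = 716 - 3P (demand) and qs = 6P - 374 (supply).
Clearing the new market: 716 - 3P = 6P - 374, so P = 1090/9 ≈ 121.1111 and q = 1058/3 ≈ 352.6667.
ΔP = 121.1111 − 108 = +13.11.

+13.11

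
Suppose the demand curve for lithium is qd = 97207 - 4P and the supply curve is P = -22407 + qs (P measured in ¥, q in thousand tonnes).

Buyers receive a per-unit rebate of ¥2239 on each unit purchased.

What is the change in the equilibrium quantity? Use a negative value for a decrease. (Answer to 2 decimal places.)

Initially, 97207 - 4P = P + 22407, so 74800 = 5P and P = 14960, q = 37367.
Since buyers' out-of-pocket price is the market price minus the rebate, the effective demand curve becomes qd = 106163 - 4P.
New equilibrium: 106163 - 4P = P + 22407 ⇒ 83756 = 5P ⇒ P = 16751.2, q = 39158.2.
Δq = 39158.2 − 37367 = +1791.20.

+1791.20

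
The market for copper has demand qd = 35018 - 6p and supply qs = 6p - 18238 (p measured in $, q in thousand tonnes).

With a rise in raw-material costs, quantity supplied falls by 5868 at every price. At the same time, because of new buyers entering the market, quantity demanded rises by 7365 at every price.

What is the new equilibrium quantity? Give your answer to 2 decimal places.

9138.50

Original equilibrium: 35018 - 6p = 6p - 18238 gives 53256 = 12p, so p = 4438 and q = 8390.
The shock moves the curves to qd = 42383 - 6p and qs = 6p - 24106.
New equilibrium: 42383 - 6p = 6p - 24106 ⇒ 66489 = 12p ⇒ p = 5540.75, q = 9138.5.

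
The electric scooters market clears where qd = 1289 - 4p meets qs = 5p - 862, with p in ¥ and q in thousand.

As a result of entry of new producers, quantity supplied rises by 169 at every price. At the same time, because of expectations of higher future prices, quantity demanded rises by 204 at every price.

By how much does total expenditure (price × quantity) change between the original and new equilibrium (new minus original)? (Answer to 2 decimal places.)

+47066.06

Before the shock: 1289 - 4p = 5p - 862 ⇒ 2151 = 9p ⇒ p = 239, q = 333.
After the shift, demand is qd = 1493 - 4p and supply is qs = 5p - 693.
Clearing the new market: 1493 - 4p = 5p - 693, so p = 2186/9 ≈ 242.8889 and q = 4693/9 ≈ 521.4444.
Expenditure moves from 239×333 = 79587 to 242.8889×521.4444 = 126653.0617; change = +47066.06.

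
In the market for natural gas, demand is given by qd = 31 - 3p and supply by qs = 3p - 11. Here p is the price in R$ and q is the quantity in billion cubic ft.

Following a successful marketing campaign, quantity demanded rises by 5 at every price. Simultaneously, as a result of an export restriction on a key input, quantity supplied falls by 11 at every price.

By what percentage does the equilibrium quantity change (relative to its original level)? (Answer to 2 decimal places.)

-30.00

Initially, 31 - 3p = 3p - 11, so 42 = 6p and p = 7, q = 10.
After the shift, demand is qd = 36 - 3p and supply is qs = 3p - 22.
New equilibrium: 36 - 3p = 3p - 22 ⇒ 58 = 6p ⇒ p = 29/3 ≈ 9.6667, q = 7.
%Δq = (7 − 10) / 10 × 100 = -30.00%.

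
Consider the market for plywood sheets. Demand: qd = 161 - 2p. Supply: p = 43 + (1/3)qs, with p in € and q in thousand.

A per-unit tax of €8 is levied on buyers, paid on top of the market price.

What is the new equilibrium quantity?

Solve the original market: 161 - 2p = 3p - 129, hence p = 58 and q = 45.
Since buyers pay the price plus the tax, the effective demand curve becomes qd = 145 - 2p.
Setting them equal: 145 - 2p = 3p - 129 → 274 = 5p, so p = 54.8 and q = 35.4.

35.4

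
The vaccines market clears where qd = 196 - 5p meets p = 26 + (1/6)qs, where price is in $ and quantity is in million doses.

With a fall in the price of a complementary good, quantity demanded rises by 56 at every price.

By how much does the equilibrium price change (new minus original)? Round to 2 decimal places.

+5.09

Before the shock: 196 - 5p = 6p - 156 ⇒ 352 = 11p ⇒ p = 32, q = 36.
With the change applied: demand qd = 252 - 5p, supply qs = 6p - 156.
Clearing the new market: 252 - 5p = 6p - 156, so p = 408/11 ≈ 37.0909 and q = 732/11 ≈ 66.5455.
Δp = 37.0909 − 32 = +5.09.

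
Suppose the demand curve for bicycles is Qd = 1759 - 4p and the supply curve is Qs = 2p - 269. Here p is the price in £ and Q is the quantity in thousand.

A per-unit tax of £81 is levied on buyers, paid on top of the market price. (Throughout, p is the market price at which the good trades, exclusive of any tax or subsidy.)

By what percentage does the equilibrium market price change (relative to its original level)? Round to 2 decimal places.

-15.98

Initially, 1759 - 4p = 2p - 269, so 2028 = 6p and p = 338, Q = 407.
Since buyers pay the price plus the tax, the effective demand curve becomes Qd = 1435 - 4p.
Setting them equal: 1435 - 4p = 2p - 269 → 1704 = 6p, so p = 284 and Q = 299.
%Δp = (284 − 338) / 338 × 100 = -15.98%.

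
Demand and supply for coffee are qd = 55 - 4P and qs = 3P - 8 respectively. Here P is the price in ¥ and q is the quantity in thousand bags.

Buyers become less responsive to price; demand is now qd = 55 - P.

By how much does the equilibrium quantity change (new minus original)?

Original equilibrium: 55 - 4P = 3P - 8 gives 63 = 7P, so P = 9 and q = 19.
The shock moves the curves to qd = 55 - P and qs = 3P - 8.
Setting them equal: 55 - P = 3P - 8 → 63 = 4P, so P = 15.75 and q = 39.25.
Δq = 39.25 − 19 = +20.25.

+20.25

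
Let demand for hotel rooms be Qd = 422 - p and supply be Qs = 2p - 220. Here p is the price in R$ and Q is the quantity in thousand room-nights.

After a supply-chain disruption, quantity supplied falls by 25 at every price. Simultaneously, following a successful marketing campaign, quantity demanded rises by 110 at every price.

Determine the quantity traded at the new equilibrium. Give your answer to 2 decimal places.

Before the shock: 422 - p = 2p - 220 ⇒ 642 = 3p ⇒ p = 214, Q = 208.
The shock moves the curves to Qd = 532 - p and Qs = 2p - 245.
Setting them equal: 532 - p = 2p - 245 → 777 = 3p, so p = 259 and Q = 273.

273.00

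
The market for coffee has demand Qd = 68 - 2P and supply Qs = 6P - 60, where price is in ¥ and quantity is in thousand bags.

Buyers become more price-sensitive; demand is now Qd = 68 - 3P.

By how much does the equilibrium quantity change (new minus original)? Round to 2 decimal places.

Before the shock: 68 - 2P = 6P - 60 ⇒ 128 = 8P ⇒ P = 16, Q = 36.
The new curves are Qd = 68 - 3P (demand) and Qs = 6P - 60 (supply).
Equate the new curves: 68 - 3P = 6P - 60, giving 128 = 9P, P = 128/9 ≈ 14.2222, Q = 76/3 ≈ 25.3333.
ΔQ = 25.3333 − 36 = -10.67.

-10.67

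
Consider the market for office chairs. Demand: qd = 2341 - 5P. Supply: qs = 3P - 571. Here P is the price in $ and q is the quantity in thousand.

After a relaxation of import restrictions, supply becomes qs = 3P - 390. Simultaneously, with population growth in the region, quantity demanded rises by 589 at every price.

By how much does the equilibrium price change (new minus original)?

+51

Initially, 2341 - 5P = 3P - 571, so 2912 = 8P and P = 364, q = 521.
The shock moves the curves to qd = 2930 - 5P and qs = 3P - 390.
Setting them equal: 2930 - 5P = 3P - 390 → 3320 = 8P, so P = 415 and q = 855.
ΔP = 415 − 364 = +51.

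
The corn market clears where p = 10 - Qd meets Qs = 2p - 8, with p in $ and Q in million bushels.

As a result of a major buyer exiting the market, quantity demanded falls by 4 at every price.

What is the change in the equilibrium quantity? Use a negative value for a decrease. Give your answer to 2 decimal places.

-2.67

Original equilibrium: 10 - p = 2p - 8 gives 18 = 3p, so p = 6 and Q = 4.
The new curves are Qd = 6 - p (demand) and Qs = 2p - 8 (supply).
Clearing the new market: 6 - p = 2p - 8, so p = 14/3 ≈ 4.6667 and Q = 4/3 ≈ 1.3333.
ΔQ = 1.3333 − 4 = -2.67.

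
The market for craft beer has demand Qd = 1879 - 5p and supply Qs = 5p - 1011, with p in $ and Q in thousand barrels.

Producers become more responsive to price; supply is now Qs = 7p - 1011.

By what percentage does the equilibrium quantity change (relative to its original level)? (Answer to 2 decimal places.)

+55.49

Initially, 1879 - 5p = 5p - 1011, so 2890 = 10p and p = 289, Q = 434.
With the change applied: demand Qd = 1879 - 5p, supply Qs = 7p - 1011.
Clearing the new market: 1879 - 5p = 7p - 1011, so p = 1445/6 ≈ 240.8333 and Q = 4049/6 ≈ 674.8333.
%ΔQ = (674.8333 − 434) / 434 × 100 = +55.49%.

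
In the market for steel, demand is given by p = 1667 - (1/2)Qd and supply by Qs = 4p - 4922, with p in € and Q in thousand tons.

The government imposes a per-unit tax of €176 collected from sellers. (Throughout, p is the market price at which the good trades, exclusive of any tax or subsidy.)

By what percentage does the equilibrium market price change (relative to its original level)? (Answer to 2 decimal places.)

Solve the original market: 3334 - 2p = 4p - 4922, hence p = 1376 and Q = 582.
Since sellers keep the price net of the tax, the effective supply curve becomes Qs = 4p - 5626.
Clearing the new market: 3334 - 2p = 4p - 5626, so p = 4480/3 ≈ 1493.3333 and Q = 1042/3 ≈ 347.3333.
%Δp = (1493.3333 − 1376) / 1376 × 100 = +8.53%.

+8.53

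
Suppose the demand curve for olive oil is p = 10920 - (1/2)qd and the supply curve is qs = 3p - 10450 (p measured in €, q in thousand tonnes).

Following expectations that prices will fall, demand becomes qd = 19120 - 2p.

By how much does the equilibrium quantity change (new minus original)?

Solve the original market: 21840 - 2p = 3p - 10450, hence p = 6458 and q = 8924.
With the change applied: demand qd = 19120 - 2p, supply qs = 3p - 10450.
New equilibrium: 19120 - 2p = 3p - 10450 ⇒ 29570 = 5p ⇒ p = 5914, q = 7292.
Δq = 7292 − 8924 = -1632.

-1632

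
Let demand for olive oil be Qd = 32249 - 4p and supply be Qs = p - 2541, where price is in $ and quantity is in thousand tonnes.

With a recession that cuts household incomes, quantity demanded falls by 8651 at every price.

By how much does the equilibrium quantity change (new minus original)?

Initially, 32249 - 4p = p - 2541, so 34790 = 5p and p = 6958, Q = 4417.
The new curves are Qd = 23598 - 4p (demand) and Qs = p - 2541 (supply).
New equilibrium: 23598 - 4p = p - 2541 ⇒ 26139 = 5p ⇒ p = 5227.8, Q = 2686.8.
ΔQ = 2686.8 − 4417 = -1730.2.

-1730.2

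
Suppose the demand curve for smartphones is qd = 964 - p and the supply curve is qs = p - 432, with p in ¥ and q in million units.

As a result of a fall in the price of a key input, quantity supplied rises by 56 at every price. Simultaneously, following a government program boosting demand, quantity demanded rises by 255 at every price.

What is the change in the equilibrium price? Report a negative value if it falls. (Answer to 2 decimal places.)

Original equilibrium: 964 - p = p - 432 gives 1396 = 2p, so p = 698 and q = 266.
The shock moves the curves to qd = 1219 - p and qs = p - 376.
Setting them equal: 1219 - p = p - 376 → 1595 = 2p, so p = 797.5 and q = 421.5.
Δp = 797.5 − 698 = +99.50.

+99.50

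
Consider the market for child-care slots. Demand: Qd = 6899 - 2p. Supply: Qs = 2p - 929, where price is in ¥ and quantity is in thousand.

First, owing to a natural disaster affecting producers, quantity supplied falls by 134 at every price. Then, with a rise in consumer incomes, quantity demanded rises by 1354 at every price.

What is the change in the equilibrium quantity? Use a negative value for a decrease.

+610

Solve the original market: 6899 - 2p = 2p - 929, hence p = 1957 and Q = 2985.
After the shift, demand is Qd = 8253 - 2p and supply is Qs = 2p - 1063.
New equilibrium: 8253 - 2p = 2p - 1063 ⇒ 9316 = 4p ⇒ p = 2329, Q = 3595.
ΔQ = 3595 − 2985 = +610.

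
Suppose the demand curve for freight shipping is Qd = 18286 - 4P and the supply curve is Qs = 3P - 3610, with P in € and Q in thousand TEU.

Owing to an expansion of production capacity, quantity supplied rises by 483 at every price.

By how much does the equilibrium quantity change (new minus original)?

+276

Initially, 18286 - 4P = 3P - 3610, so 21896 = 7P and P = 3128, Q = 5774.
The new curves are Qd = 18286 - 4P (demand) and Qs = 3P - 3127 (supply).
New equilibrium: 18286 - 4P = 3P - 3127 ⇒ 21413 = 7P ⇒ P = 3059, Q = 6050.
ΔQ = 6050 − 5774 = +276.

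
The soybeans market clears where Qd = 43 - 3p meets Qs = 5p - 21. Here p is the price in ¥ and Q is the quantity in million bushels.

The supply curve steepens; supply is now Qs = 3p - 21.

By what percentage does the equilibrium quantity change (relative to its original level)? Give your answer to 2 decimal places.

-42.11

Original equilibrium: 43 - 3p = 5p - 21 gives 64 = 8p, so p = 8 and Q = 19.
After the shift, demand is Qd = 43 - 3p and supply is Qs = 3p - 21.
New equilibrium: 43 - 3p = 3p - 21 ⇒ 64 = 6p ⇒ p = 32/3 ≈ 10.6667, Q = 11.
%ΔQ = (11 − 19) / 19 × 100 = -42.11%.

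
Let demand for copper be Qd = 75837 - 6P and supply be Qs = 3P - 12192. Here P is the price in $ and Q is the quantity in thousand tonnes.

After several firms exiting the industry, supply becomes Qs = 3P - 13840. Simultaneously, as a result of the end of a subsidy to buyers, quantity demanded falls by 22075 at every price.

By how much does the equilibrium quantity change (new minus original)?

-8457

Before the shock: 75837 - 6P = 3P - 12192 ⇒ 88029 = 9P ⇒ P = 9781, Q = 17151.
The new curves are Qd = 53762 - 6P (demand) and Qs = 3P - 13840 (supply).
Clearing the new market: 53762 - 6P = 3P - 13840, so P = 22534/3 ≈ 7511.3333 and Q = 8694.
ΔQ = 8694 − 17151 = -8457.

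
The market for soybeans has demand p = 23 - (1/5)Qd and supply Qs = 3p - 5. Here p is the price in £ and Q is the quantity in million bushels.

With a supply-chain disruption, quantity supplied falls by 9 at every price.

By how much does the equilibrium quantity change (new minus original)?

Before the shock: 115 - 5p = 3p - 5 ⇒ 120 = 8p ⇒ p = 15, Q = 40.
The new curves are Qd = 115 - 5p (demand) and Qs = 3p - 14 (supply).
Equate the new curves: 115 - 5p = 3p - 14, giving 129 = 8p, p = 16.125, Q = 34.375.
ΔQ = 34.375 − 40 = -5.625.

-5.625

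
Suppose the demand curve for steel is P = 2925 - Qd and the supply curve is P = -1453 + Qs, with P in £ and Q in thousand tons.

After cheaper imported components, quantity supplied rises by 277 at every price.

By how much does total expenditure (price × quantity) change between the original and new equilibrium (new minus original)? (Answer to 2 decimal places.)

-220422.75

Before the shock: 2925 - P = P + 1453 ⇒ 1472 = 2P ⇒ P = 736, Q = 2189.
After the shift, demand is Qd = 2925 - P and supply is Qs = P + 1730.
Clearing the new market: 2925 - P = P + 1730, so P = 597.5 and Q = 2327.5.
Expenditure moves from 736×2189 = 1611104 to 597.5×2327.5 = 1390681.25; change = -220422.75.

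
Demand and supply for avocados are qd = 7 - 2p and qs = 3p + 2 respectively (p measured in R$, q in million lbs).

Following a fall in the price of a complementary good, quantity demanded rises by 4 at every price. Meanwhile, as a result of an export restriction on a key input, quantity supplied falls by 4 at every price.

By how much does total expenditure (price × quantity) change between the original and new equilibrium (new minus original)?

+10.08

Initially, 7 - 2p = 3p + 2, so 5 = 5p and p = 1, q = 5.
The new curves are qd = 11 - 2p (demand) and qs = 3p - 2 (supply).
New equilibrium: 11 - 2p = 3p - 2 ⇒ 13 = 5p ⇒ p = 2.6, q = 5.8.
Expenditure moves from 1×5 = 5 to 2.6×5.8 = 15.08; change = +10.08.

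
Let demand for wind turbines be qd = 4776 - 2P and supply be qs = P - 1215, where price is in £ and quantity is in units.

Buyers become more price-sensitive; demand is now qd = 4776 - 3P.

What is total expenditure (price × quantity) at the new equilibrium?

Before the shock: 4776 - 2P = P - 1215 ⇒ 5991 = 3P ⇒ P = 1997, q = 782.
With the change applied: demand qd = 4776 - 3P, supply qs = P - 1215.
Equate the new curves: 4776 - 3P = P - 1215, giving 5991 = 4P, P = 1497.75, q = 282.75.
New expenditure = 1497.75 × 282.75 = 423488.8125.

423488.8125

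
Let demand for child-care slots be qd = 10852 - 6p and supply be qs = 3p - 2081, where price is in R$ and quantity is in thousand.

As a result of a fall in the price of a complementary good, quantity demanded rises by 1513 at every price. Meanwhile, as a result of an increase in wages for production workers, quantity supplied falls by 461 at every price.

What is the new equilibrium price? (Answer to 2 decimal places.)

1656.33

Initially, 10852 - 6p = 3p - 2081, so 12933 = 9p and p = 1437, q = 2230.
The shock moves the curves to qd = 12365 - 6p and qs = 3p - 2542.
Clearing the new market: 12365 - 6p = 3p - 2542, so p = 4969/3 ≈ 1656.3333 and q = 2427.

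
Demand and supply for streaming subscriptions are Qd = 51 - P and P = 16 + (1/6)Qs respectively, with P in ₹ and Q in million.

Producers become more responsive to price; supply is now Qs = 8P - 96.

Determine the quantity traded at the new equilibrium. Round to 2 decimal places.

Initially, 51 - P = 6P - 96, so 147 = 7P and P = 21, Q = 30.
With the change applied: demand Qd = 51 - P, supply Qs = 8P - 96.
Equate the new curves: 51 - P = 8P - 96, giving 147 = 9P, P = 49/3 ≈ 16.3333, Q = 104/3 ≈ 34.6667.

34.67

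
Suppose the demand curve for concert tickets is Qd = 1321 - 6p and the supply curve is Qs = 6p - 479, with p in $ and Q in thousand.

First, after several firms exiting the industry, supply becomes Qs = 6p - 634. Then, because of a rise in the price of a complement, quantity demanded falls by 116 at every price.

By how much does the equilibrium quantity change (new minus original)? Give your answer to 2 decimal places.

-135.50

Initially, 1321 - 6p = 6p - 479, so 1800 = 12p and p = 150, Q = 421.
The shock moves the curves to Qd = 1205 - 6p and Qs = 6p - 634.
Clearing the new market: 1205 - 6p = 6p - 634, so p = 153.25 and Q = 285.5.
ΔQ = 285.5 − 421 = -135.50.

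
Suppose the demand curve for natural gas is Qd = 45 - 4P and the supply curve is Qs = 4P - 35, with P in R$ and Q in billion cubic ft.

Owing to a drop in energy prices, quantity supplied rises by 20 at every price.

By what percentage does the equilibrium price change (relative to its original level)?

-25

Solve the original market: 45 - 4P = 4P - 35, hence P = 10 and Q = 5.
With the change applied: demand Qd = 45 - 4P, supply Qs = 4P - 15.
Clearing the new market: 45 - 4P = 4P - 15, so P = 7.5 and Q = 15.
%ΔP = (7.5 − 10) / 10 × 100 = -25%.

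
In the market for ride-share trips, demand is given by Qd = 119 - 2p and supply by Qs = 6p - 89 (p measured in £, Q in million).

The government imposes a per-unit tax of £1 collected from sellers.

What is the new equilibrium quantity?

65.5

Solve the original market: 119 - 2p = 6p - 89, hence p = 26 and Q = 67.
Since sellers keep the price net of the tax, the effective supply curve becomes Qs = 6p - 95.
Clearing the new market: 119 - 2p = 6p - 95, so p = 26.75 and Q = 65.5.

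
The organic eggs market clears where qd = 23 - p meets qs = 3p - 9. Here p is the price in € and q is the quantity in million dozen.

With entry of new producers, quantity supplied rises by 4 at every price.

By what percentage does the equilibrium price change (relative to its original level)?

-12.5

Before the shock: 23 - p = 3p - 9 ⇒ 32 = 4p ⇒ p = 8, q = 15.
With the change applied: demand qd = 23 - p, supply qs = 3p - 5.
Clearing the new market: 23 - p = 3p - 5, so p = 7 and q = 16.
%Δp = (7 − 8) / 8 × 100 = -12.5%.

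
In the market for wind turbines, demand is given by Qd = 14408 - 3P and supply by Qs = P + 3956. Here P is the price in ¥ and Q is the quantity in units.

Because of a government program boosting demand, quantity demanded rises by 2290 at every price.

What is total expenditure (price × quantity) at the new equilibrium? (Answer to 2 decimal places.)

22749248.25

Solve the original market: 14408 - 3P = P + 3956, hence P = 2613 and Q = 6569.
The shock moves the curves to Qd = 16698 - 3P and Qs = P + 3956.
Setting them equal: 16698 - 3P = P + 3956 → 12742 = 4P, so P = 3185.5 and Q = 7141.5.
New expenditure = 3185.5 × 7141.5 = 22749248.25.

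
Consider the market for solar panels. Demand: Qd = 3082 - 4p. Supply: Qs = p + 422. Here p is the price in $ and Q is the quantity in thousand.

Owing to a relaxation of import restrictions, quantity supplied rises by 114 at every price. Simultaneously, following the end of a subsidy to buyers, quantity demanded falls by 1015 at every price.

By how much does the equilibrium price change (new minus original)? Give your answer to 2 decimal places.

Original equilibrium: 3082 - 4p = p + 422 gives 2660 = 5p, so p = 532 and Q = 954.
The new curves are Qd = 2067 - 4p (demand) and Qs = p + 536 (supply).
Equate the new curves: 2067 - 4p = p + 536, giving 1531 = 5p, p = 306.2, Q = 842.2.
Δp = 306.2 − 532 = -225.80.

-225.80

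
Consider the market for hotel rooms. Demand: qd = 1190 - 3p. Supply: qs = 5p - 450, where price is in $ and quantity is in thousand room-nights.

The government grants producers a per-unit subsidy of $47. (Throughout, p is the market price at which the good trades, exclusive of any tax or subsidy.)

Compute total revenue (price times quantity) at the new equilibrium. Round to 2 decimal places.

116461.33

Before the shock: 1190 - 3p = 5p - 450 ⇒ 1640 = 8p ⇒ p = 205, q = 575.
Since sellers receive the price plus the subsidy, the effective supply curve becomes qs = 5p - 215.
Equate the new curves: 1190 - 3p = 5p - 215, giving 1405 = 8p, p = 175.625, q = 663.125.
New expenditure = 175.625 × 663.125 = 116461.33.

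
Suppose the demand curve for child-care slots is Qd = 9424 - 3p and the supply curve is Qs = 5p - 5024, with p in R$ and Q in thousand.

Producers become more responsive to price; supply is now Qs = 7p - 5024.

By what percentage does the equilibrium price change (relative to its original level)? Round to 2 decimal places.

Solve the original market: 9424 - 3p = 5p - 5024, hence p = 1806 and Q = 4006.
The new curves are Qd = 9424 - 3p (demand) and Qs = 7p - 5024 (supply).
Equate the new curves: 9424 - 3p = 7p - 5024, giving 14448 = 10p, p = 1444.8, Q = 5089.6.
%Δp = (1444.8 − 1806) / 1806 × 100 = -20.00%.

-20.00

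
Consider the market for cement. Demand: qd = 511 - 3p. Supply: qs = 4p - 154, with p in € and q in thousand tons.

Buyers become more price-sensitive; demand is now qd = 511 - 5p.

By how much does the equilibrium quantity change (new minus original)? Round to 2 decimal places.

-84.44

Original equilibrium: 511 - 3p = 4p - 154 gives 665 = 7p, so p = 95 and q = 226.
With the change applied: demand qd = 511 - 5p, supply qs = 4p - 154.
Setting them equal: 511 - 5p = 4p - 154 → 665 = 9p, so p = 665/9 ≈ 73.8889 and q = 1274/9 ≈ 141.5556.
Δq = 141.5556 − 226 = -84.44.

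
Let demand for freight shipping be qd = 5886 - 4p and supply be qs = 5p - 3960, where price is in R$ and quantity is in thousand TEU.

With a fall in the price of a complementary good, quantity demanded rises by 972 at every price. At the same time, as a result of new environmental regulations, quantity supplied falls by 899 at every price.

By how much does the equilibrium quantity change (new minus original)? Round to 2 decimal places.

+140.44

Before the shock: 5886 - 4p = 5p - 3960 ⇒ 9846 = 9p ⇒ p = 1094, q = 1510.
The shock moves the curves to qd = 6858 - 4p and qs = 5p - 4859.
Equate the new curves: 6858 - 4p = 5p - 4859, giving 11717 = 9p, p = 11717/9 ≈ 1301.8889, q = 14854/9 ≈ 1650.4444.
Δq = 1650.4444 − 1510 = +140.44.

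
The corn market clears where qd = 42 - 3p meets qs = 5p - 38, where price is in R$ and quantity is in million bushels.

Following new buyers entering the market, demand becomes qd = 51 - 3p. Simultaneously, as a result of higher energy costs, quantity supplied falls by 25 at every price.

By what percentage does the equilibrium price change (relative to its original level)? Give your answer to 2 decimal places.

+42.50

Solve the original market: 42 - 3p = 5p - 38, hence p = 10 and q = 12.
The shock moves the curves to qd = 51 - 3p and qs = 5p - 63.
Clearing the new market: 51 - 3p = 5p - 63, so p = 14.25 and q = 8.25.
%Δp = (14.25 − 10) / 10 × 100 = +42.50%.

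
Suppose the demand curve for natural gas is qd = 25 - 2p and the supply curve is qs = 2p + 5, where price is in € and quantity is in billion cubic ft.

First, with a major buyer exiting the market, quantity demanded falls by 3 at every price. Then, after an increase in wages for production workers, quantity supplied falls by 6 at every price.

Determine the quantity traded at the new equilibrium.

10.5

Solve the original market: 25 - 2p = 2p + 5, hence p = 5 and q = 15.
The new curves are qd = 22 - 2p (demand) and qs = 2p - 1 (supply).
Setting them equal: 22 - 2p = 2p - 1 → 23 = 4p, so p = 5.75 and q = 10.5.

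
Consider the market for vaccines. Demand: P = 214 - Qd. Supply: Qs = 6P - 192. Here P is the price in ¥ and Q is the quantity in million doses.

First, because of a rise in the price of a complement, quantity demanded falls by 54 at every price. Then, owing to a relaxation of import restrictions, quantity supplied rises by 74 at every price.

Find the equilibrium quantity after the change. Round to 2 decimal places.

Original equilibrium: 214 - P = 6P - 192 gives 406 = 7P, so P = 58 and Q = 156.
The new curves are Qd = 160 - P (demand) and Qs = 6P - 118 (supply).
Clearing the new market: 160 - P = 6P - 118, so P = 278/7 ≈ 39.7143 and Q = 842/7 ≈ 120.2857.

120.29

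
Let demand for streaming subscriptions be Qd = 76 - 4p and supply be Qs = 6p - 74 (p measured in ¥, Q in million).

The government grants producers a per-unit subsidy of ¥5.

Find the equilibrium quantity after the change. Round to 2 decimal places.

Initially, 76 - 4p = 6p - 74, so 150 = 10p and p = 15, Q = 16.
Since sellers receive the price plus the subsidy, the effective supply curve becomes Qs = 6p - 44.
Clearing the new market: 76 - 4p = 6p - 44, so p = 12 and Q = 28.

28.00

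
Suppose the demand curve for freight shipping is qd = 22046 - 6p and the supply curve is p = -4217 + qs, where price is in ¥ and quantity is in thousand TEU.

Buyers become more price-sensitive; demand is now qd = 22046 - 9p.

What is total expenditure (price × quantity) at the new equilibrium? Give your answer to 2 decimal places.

Original equilibrium: 22046 - 6p = p + 4217 gives 17829 = 7p, so p = 2547 and q = 6764.
With the change applied: demand qd = 22046 - 9p, supply qs = p + 4217.
Equate the new curves: 22046 - 9p = p + 4217, giving 17829 = 10p, p = 1782.9, q = 5999.9.
New expenditure = 1782.9 × 5999.9 = 10697221.71.

10697221.71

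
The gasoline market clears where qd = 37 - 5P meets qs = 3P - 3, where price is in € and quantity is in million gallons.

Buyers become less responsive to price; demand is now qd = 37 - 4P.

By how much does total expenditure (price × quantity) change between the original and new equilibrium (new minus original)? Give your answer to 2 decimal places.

Solve the original market: 37 - 5P = 3P - 3, hence P = 5 and q = 12.
After the shift, demand is qd = 37 - 4P and supply is qs = 3P - 3.
Setting them equal: 37 - 4P = 3P - 3 → 40 = 7P, so P = 40/7 ≈ 5.7143 and q = 99/7 ≈ 14.1429.
Expenditure moves from 5×12 = 60 to 5.7143×14.1429 = 80.8163; change = +20.82.

+20.82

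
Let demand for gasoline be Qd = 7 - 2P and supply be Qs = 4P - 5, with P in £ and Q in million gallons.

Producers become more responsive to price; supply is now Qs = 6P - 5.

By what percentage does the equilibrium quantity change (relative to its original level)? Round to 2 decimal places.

Before the shock: 7 - 2P = 4P - 5 ⇒ 12 = 6P ⇒ P = 2, Q = 3.
The shock moves the curves to Qd = 7 - 2P and Qs = 6P - 5.
Clearing the new market: 7 - 2P = 6P - 5, so P = 1.5 and Q = 4.
%ΔQ = (4 − 3) / 3 × 100 = +33.33%.

+33.33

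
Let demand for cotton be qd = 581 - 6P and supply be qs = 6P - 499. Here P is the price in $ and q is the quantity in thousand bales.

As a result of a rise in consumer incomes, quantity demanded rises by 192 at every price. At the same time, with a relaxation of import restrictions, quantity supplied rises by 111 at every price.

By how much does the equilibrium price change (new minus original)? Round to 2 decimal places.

Original equilibrium: 581 - 6P = 6P - 499 gives 1080 = 12P, so P = 90 and q = 41.
The shock moves the curves to qd = 773 - 6P and qs = 6P - 388.
New equilibrium: 773 - 6P = 6P - 388 ⇒ 1161 = 12P ⇒ P = 96.75, q = 192.5.
ΔP = 96.75 − 90 = +6.75.

+6.75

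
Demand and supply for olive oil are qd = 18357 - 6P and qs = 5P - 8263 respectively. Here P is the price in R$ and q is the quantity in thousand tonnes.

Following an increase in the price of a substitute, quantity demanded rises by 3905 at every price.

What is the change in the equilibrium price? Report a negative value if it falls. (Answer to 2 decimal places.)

Solve the original market: 18357 - 6P = 5P - 8263, hence P = 2420 and q = 3837.
The shock moves the curves to qd = 22262 - 6P and qs = 5P - 8263.
Clearing the new market: 22262 - 6P = 5P - 8263, so P = 2775 and q = 5612.
ΔP = 2775 − 2420 = +355.00.

+355.00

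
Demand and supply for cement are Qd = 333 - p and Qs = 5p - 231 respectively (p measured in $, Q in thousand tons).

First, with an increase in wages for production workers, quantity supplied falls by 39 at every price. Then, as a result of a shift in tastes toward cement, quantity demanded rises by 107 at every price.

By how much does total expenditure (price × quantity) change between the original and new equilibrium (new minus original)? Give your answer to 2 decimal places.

+15597.89

Original equilibrium: 333 - p = 5p - 231 gives 564 = 6p, so p = 94 and Q = 239.
With the change applied: demand Qd = 440 - p, supply Qs = 5p - 270.
Clearing the new market: 440 - p = 5p - 270, so p = 355/3 ≈ 118.3333 and Q = 965/3 ≈ 321.6667.
Expenditure moves from 94×239 = 22466 to 118.3333×321.6667 = 38063.8889; change = +15597.89.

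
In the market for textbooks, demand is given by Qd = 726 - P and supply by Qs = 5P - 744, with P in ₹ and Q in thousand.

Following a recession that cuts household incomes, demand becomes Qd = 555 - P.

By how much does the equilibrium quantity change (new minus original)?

-142.5

Original equilibrium: 726 - P = 5P - 744 gives 1470 = 6P, so P = 245 and Q = 481.
The shock moves the curves to Qd = 555 - P and Qs = 5P - 744.
New equilibrium: 555 - P = 5P - 744 ⇒ 1299 = 6P ⇒ P = 216.5, Q = 338.5.
ΔQ = 338.5 − 481 = -142.5.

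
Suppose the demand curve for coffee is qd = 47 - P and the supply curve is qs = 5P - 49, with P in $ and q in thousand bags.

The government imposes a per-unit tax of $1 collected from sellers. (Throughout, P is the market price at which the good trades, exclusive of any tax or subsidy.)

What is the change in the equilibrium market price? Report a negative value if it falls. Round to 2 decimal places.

+0.83

Solve the original market: 47 - P = 5P - 49, hence P = 16 and q = 31.
Since sellers keep the price net of the tax, the effective supply curve becomes qs = 5P - 54.
Setting them equal: 47 - P = 5P - 54 → 101 = 6P, so P = 101/6 ≈ 16.8333 and q = 181/6 ≈ 30.1667.
ΔP = 16.8333 − 16 = +0.83.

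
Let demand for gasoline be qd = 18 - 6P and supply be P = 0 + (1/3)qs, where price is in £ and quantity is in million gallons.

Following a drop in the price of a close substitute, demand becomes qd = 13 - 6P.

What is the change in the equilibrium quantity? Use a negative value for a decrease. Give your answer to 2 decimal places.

-1.67

Initially, 18 - 6P = 3P, so 18 = 9P and P = 2, q = 6.
The shock moves the curves to qd = 13 - 6P and qs = 3P.
Clearing the new market: 13 - 6P = 3P, so P = 13/9 ≈ 1.4444 and q = 13/3 ≈ 4.3333.
Δq = 4.3333 − 6 = -1.67.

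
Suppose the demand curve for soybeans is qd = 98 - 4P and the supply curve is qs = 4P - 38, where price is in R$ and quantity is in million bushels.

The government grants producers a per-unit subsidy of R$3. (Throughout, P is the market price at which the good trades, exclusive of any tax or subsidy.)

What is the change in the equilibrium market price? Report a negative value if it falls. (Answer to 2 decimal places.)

Original equilibrium: 98 - 4P = 4P - 38 gives 136 = 8P, so P = 17 and q = 30.
Since sellers receive the price plus the subsidy, the effective supply curve becomes qs = 4P - 26.
Setting them equal: 98 - 4P = 4P - 26 → 124 = 8P, so P = 15.5 and q = 36.
ΔP = 15.5 − 17 = -1.50.

-1.50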